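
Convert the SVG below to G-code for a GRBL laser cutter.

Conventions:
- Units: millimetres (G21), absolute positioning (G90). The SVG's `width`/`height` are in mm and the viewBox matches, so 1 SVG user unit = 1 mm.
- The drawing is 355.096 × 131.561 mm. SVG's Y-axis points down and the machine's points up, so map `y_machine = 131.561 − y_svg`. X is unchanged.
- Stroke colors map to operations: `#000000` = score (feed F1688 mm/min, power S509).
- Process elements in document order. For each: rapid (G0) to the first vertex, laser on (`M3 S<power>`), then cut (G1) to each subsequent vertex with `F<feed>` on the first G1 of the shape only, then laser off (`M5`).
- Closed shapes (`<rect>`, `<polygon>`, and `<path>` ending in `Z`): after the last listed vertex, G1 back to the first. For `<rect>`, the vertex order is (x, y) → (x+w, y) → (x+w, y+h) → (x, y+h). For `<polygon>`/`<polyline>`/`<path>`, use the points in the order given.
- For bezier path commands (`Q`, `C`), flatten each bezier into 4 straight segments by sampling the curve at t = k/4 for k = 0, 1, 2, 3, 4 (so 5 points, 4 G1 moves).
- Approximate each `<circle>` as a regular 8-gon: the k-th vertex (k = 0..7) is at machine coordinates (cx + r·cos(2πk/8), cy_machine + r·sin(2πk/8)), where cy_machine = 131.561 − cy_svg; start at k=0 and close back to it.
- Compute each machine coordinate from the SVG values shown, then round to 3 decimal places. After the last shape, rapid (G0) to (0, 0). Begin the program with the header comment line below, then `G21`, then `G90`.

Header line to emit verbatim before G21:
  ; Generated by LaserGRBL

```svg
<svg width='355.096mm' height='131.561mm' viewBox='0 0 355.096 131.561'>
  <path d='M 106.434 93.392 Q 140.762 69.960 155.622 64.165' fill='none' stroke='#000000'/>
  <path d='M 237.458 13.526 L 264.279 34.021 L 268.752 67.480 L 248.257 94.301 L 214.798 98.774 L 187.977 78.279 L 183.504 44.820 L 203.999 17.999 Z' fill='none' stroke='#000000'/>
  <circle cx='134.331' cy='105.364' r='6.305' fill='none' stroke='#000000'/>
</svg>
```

Since the viewBox matches the mm dimensions, user units are millimetres directly. The only transform is the Y-flip y_m = 131.561 − y_svg.

Shape 1 is a quadratic bezier drawn with `<path>`. Its stroke #000000 means score at S509, F1688. After flipping Y the toolpath is (106.434,38.169) → (122.381,48.783) → (135.895,57.192) → (146.975,63.396) → (155.622,67.396).

Shape 2 is a regular polygon drawn with `<path>`. Its stroke #000000 means score at S509, F1688. After flipping Y the toolpath is (237.458,118.035) → (264.279,97.540) → (268.752,64.081) → (248.257,37.260) → (214.798,32.787) → (187.977,53.282) → (183.504,86.741) → (203.999,113.562) → (237.458,118.035), returning to the start.

Shape 3 is a circle drawn with `<circle>`. Its stroke #000000 means score at S509, F1688. After flipping Y the toolpath is (140.636,26.197) → (138.789,30.655) → (134.331,32.502) → (129.873,30.655) → (128.026,26.197) → (129.873,21.739) → (134.331,19.892) → (138.789,21.739) → (140.636,26.197), returning to the start.

; Generated by LaserGRBL
G21
G90
G0 X106.434 Y38.169
M3 S509
G1 X122.381 Y48.783 F1688
G1 X135.895 Y57.192
G1 X146.975 Y63.396
G1 X155.622 Y67.396
M5
G0 X237.458 Y118.035
M3 S509
G1 X264.279 Y97.540 F1688
G1 X268.752 Y64.081
G1 X248.257 Y37.260
G1 X214.798 Y32.787
G1 X187.977 Y53.282
G1 X183.504 Y86.741
G1 X203.999 Y113.562
G1 X237.458 Y118.035
M5
G0 X140.636 Y26.197
M3 S509
G1 X138.789 Y30.655 F1688
G1 X134.331 Y32.502
G1 X129.873 Y30.655
G1 X128.026 Y26.197
G1 X129.873 Y21.739
G1 X134.331 Y19.892
G1 X138.789 Y21.739
G1 X140.636 Y26.197
M5
G0 X0.000 Y0.000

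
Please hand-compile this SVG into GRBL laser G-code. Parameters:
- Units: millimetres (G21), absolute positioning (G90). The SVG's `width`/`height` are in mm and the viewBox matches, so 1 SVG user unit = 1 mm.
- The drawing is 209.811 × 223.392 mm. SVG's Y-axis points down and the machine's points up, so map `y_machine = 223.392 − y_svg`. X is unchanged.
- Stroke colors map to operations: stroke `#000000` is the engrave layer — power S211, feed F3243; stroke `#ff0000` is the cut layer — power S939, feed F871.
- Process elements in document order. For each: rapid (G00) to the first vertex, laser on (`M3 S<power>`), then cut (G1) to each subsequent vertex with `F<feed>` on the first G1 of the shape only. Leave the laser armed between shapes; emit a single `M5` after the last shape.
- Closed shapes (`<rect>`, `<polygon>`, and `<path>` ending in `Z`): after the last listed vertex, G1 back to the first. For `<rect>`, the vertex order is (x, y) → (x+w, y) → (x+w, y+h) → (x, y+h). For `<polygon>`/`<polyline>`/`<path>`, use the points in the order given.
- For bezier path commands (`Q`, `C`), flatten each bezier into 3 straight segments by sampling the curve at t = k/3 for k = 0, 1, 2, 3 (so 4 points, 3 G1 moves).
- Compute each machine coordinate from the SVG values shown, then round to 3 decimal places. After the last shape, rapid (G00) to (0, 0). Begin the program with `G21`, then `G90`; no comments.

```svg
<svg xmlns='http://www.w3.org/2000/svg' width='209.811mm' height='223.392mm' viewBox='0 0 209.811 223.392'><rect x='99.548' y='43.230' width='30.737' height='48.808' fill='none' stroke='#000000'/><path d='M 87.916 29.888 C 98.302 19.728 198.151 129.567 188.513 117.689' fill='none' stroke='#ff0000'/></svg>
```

G21
G90
G00 X99.548 Y180.162
M3 S211
G1 X130.285 Y180.162 F3243
G1 X130.285 Y131.354
G1 X99.548 Y131.354
G1 X99.548 Y180.162
G00 X87.916 Y193.504
M3 S939
G1 X120.754 Y172.617 F871
G1 X169.024 Y125.445
G1 X188.513 Y105.703
M5
G00 X0.000 Y0.000

Since the viewBox matches the mm dimensions, user units are millimetres directly. The only transform is the Y-flip y_m = 223.392 − y_svg.

Shape 1 is a rectangle drawn with `<rect>`. Its stroke #000000 means engrave at S211, F3243. After flipping Y the toolpath is (99.548,180.162) → (130.285,180.162) → (130.285,131.354) → (99.548,131.354) → (99.548,180.162), returning to the start.

Shape 2 is a cubic bezier drawn with `<path>`. Its stroke #ff0000 means cut at S939, F871. After flipping Y the toolpath is (87.916,193.504) → (120.754,172.617) → (169.024,125.445) → (188.513,105.703).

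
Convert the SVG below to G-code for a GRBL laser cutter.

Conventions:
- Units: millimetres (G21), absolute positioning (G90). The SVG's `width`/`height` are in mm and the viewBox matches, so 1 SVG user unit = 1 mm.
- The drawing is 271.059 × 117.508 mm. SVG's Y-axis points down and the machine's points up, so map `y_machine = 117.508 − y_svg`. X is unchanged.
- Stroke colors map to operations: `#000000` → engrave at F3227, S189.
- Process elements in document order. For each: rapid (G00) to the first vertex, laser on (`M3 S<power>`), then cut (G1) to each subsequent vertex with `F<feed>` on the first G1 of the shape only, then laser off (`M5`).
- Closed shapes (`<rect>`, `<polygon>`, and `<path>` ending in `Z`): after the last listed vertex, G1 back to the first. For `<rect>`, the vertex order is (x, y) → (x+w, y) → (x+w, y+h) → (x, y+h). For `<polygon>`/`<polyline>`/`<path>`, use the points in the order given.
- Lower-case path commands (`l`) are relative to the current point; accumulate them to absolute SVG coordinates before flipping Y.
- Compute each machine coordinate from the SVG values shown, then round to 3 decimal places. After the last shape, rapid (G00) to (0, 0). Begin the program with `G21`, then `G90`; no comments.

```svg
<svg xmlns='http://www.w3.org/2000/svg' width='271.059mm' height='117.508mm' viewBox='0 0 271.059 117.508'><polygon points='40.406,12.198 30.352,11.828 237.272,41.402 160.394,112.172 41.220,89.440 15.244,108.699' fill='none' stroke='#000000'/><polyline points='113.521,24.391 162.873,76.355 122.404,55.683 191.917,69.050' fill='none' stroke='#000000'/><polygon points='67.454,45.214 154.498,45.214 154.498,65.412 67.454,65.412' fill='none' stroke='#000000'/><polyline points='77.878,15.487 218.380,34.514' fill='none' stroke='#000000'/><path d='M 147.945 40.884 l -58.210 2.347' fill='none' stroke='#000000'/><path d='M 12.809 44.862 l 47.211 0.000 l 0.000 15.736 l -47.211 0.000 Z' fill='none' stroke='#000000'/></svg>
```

G21
G90
G00 X40.406 Y105.310
M3 S189
G1 X30.352 Y105.680 F3227
G1 X237.272 Y76.106
G1 X160.394 Y5.336
G1 X41.220 Y28.068
G1 X15.244 Y8.809
G1 X40.406 Y105.310
M5
G00 X113.521 Y93.117
M3 S189
G1 X162.873 Y41.153 F3227
G1 X122.404 Y61.825
G1 X191.917 Y48.458
M5
G00 X67.454 Y72.294
M3 S189
G1 X154.498 Y72.294 F3227
G1 X154.498 Y52.096
G1 X67.454 Y52.096
G1 X67.454 Y72.294
M5
G00 X77.878 Y102.021
M3 S189
G1 X218.380 Y82.994 F3227
M5
G00 X147.945 Y76.624
M3 S189
G1 X89.735 Y74.277 F3227
M5
G00 X12.809 Y72.646
M3 S189
G1 X60.020 Y72.646 F3227
G1 X60.020 Y56.910
G1 X12.809 Y56.910
G1 X12.809 Y72.646
M5
G00 X0.000 Y0.000

Since the viewBox matches the mm dimensions, user units are millimetres directly. The only transform is the Y-flip y_m = 117.508 − y_svg.

Shape 1 is a closed polygon drawn with `<polygon>`. Its stroke #000000 means engrave at S189, F3227. After flipping Y the toolpath is (40.406,105.310) → (30.352,105.680) → (237.272,76.106) → (160.394,5.336) → (41.220,28.068) → (15.244,8.809) → (40.406,105.310), returning to the start.

Shape 2 is a open polyline drawn with `<polyline>`. Its stroke #000000 means engrave at S189, F3227. After flipping Y the toolpath is (113.521,93.117) → (162.873,41.153) → (122.404,61.825) → (191.917,48.458).

Shape 3 is a rectangle drawn with `<polygon>`. Its stroke #000000 means engrave at S189, F3227. After flipping Y the toolpath is (67.454,72.294) → (154.498,72.294) → (154.498,52.096) → (67.454,52.096) → (67.454,72.294), returning to the start.

Shape 4 is a line segment drawn with `<polyline>`. Its stroke #000000 means engrave at S189, F3227. After flipping Y the toolpath is (77.878,102.021) → (218.380,82.994).

Shape 5 is a line segment drawn with `<path>`. Its stroke #000000 means engrave at S189, F3227. After flipping Y the toolpath is (147.945,76.624) → (89.735,74.277).

Shape 6 is a rectangle drawn with `<path>`. Its stroke #000000 means engrave at S189, F3227. After flipping Y the toolpath is (12.809,72.646) → (60.020,72.646) → (60.020,56.910) → (12.809,56.910) → (12.809,72.646), returning to the start.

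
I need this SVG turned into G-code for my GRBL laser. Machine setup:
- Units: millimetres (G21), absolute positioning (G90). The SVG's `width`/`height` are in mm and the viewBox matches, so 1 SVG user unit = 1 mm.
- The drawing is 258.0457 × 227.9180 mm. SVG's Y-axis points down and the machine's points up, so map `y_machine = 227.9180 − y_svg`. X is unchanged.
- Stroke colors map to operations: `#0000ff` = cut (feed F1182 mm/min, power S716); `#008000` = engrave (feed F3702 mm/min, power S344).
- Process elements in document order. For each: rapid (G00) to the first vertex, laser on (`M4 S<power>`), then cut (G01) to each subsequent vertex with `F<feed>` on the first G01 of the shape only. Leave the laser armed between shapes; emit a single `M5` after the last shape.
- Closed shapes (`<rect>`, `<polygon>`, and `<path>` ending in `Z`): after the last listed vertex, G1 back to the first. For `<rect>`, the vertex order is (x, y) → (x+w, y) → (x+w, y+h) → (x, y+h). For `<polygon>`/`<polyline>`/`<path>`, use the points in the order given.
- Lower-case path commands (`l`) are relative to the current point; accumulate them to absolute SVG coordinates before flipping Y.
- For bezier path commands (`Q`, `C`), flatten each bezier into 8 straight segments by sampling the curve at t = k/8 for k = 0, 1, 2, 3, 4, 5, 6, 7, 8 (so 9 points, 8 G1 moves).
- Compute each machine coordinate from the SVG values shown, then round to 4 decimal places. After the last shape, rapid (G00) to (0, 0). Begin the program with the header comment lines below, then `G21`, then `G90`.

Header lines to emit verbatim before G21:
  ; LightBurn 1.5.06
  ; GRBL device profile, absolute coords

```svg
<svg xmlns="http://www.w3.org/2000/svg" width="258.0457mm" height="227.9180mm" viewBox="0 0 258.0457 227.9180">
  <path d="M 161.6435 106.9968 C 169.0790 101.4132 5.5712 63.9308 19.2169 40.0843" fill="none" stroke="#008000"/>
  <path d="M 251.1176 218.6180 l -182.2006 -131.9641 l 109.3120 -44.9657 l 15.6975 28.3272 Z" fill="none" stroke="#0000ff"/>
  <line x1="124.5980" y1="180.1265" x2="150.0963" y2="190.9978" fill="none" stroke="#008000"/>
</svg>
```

; LightBurn 1.5.06
; GRBL device profile, absolute coords
G21
G90
G00 X161.6435 Y120.9212
M4 S344
G01 X157.0987 Y124.4214 F3702
G01 X140.6073 Y130.3784
G01 X116.2484 Y138.2588
G01 X88.1014 Y147.5289
G01 X60.2455 Y157.6550
G01 X36.7599 Y168.1036
G01 X21.7240 Y178.3410
G01 X19.2169 Y187.8337
G00 X251.1176 Y9.3000
M4 S716
G01 X68.9170 Y141.2641 F1182
G01 X178.2290 Y186.2298
G01 X193.9265 Y157.9026
G01 X251.1176 Y9.3000
G00 X124.5980 Y47.7915
M4 S344
G01 X150.0963 Y36.9202 F3702
M5
G00 X0.0000 Y0.0000

1 u = 1 mm; y_m = 227.9180 − y.

[1] `<path>` cubic bezier, #008000→engrave S344 F3702: (161.6435,120.9212) → (157.0987,124.4214) → (140.6073,130.3784) → (116.2484,138.2588) → (88.1014,147.5289) → (60.2455,157.6550) → (36.7599,168.1036) → (21.7240,178.3410) → (19.2169,187.8337)

[2] `<path>` closed polygon, #0000ff→cut S716 F1182: (251.1176,9.3000) → (68.9170,141.2641) → (178.2290,186.2298) → (193.9265,157.9026) → (251.1176,9.3000) (closed)

[3] `<line>` line segment, #008000→engrave S344 F3702: (124.5980,47.7915) → (150.0963,36.9202)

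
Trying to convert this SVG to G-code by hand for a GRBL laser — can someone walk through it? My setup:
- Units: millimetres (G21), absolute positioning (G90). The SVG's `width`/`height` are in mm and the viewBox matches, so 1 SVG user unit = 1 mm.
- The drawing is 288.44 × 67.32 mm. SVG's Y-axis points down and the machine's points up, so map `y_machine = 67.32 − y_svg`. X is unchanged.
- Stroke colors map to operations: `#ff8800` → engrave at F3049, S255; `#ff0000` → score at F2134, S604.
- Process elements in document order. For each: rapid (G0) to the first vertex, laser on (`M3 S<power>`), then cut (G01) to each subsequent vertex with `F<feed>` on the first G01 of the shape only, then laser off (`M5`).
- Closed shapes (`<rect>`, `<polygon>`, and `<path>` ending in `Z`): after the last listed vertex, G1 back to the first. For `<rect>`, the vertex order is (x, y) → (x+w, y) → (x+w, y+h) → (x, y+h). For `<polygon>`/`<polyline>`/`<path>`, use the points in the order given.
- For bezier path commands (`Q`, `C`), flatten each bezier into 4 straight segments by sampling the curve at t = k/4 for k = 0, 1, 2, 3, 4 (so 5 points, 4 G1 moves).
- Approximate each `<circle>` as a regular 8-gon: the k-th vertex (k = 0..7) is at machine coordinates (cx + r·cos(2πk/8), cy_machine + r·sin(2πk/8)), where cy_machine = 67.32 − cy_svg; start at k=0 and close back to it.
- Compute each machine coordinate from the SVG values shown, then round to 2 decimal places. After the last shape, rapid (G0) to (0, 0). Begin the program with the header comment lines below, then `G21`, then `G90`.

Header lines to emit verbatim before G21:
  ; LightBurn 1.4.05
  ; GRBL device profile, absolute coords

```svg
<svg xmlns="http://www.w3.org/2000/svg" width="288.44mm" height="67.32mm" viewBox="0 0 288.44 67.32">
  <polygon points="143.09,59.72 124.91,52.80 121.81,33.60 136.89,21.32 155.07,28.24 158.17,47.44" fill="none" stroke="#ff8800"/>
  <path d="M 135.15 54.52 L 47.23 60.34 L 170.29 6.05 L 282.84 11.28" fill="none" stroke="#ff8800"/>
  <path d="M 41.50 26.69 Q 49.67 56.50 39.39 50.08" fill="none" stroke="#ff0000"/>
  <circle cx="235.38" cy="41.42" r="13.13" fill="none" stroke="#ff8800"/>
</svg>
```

; LightBurn 1.4.05
; GRBL device profile, absolute coords
G21
G90
G0 X143.09 Y7.60
M3 S255
G01 X124.91 Y14.52 F3049
G01 X121.81 Y33.72
G01 X136.89 Y46.00
G01 X155.07 Y39.08
G01 X158.17 Y19.88
G01 X143.09 Y7.60
M5
G0 X135.15 Y12.80
M3 S255
G01 X47.23 Y6.98 F3049
G01 X170.29 Y61.27
G01 X282.84 Y56.04
M5
G0 X41.50 Y40.63
M3 S604
G01 X44.43 Y27.99 F2134
G01 X45.06 Y19.88
G01 X43.38 Y16.29
G01 X39.39 Y17.24
M5
G0 X248.51 Y25.90
M3 S255
G01 X244.66 Y35.18 F3049
G01 X235.38 Y39.03
G01 X226.10 Y35.18
G01 X222.25 Y25.90
G01 X226.10 Y16.62
G01 X235.38 Y12.77
G01 X244.66 Y16.62
G01 X248.51 Y25.90
M5
G0 X0.00 Y0.00

1 u = 1 mm; y_m = 67.32 − y.

[1] `<polygon>` regular polygon, #ff8800→engrave S255 F3049: (143.09,7.60) → (124.91,14.52) → (121.81,33.72) → (136.89,46.00) → (155.07,39.08) → (158.17,19.88) → (143.09,7.60) (closed)

[2] `<path>` open polyline, #ff8800→engrave S255 F3049: (135.15,12.80) → (47.23,6.98) → (170.29,61.27) → (282.84,56.04)

[3] `<path>` quadratic bezier, #ff0000→score S604 F2134: (41.50,40.63) → (44.43,27.99) → (45.06,19.88) → (43.38,16.29) → (39.39,17.24)

[4] `<circle>` circle, #ff8800→engrave S255 F3049: (248.51,25.90) → (244.66,35.18) → (235.38,39.03) → (226.10,35.18) → (222.25,25.90) → (226.10,16.62) → (235.38,12.77) → (244.66,16.62) → (248.51,25.90) (closed)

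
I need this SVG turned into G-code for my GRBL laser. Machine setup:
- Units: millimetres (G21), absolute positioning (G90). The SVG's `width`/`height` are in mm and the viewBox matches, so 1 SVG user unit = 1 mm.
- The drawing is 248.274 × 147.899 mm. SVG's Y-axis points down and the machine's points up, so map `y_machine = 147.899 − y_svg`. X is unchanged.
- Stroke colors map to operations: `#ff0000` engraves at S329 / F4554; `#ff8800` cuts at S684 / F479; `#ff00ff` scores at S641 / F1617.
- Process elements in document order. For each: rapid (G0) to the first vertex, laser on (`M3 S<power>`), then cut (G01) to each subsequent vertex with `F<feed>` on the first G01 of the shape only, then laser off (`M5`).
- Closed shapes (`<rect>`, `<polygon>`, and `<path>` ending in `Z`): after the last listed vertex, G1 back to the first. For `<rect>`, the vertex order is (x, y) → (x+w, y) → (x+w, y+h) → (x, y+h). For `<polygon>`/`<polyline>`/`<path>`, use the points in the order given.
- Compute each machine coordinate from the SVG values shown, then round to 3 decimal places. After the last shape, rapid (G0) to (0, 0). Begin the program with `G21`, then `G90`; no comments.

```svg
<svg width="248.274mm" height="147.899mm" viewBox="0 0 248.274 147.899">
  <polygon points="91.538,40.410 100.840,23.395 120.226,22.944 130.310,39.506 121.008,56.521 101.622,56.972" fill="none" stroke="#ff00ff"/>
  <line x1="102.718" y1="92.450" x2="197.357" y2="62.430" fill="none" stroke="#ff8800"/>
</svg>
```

viewBox `0 0 248.274 147.899` with mm width/height → 1 unit = 1 mm. Flip: y_m = 147.899 − y_svg.

**Shape 1** — `<polygon>` regular polygon, stroke `#ff00ff` → score (S641, F1617). Machine vertices: (91.538,107.489) → (100.840,124.504) → (120.226,124.955) → (130.310,108.393) → (121.008,91.378) → (101.622,90.927) → (91.538,107.489). Closed: final G1 returns to the first vertex.

**Shape 2** — `<line>` line segment, stroke `#ff8800` → cut (S684, F479). Machine vertices: (102.718,55.449) → (197.357,85.469). Open path.

G21
G90
G0 X91.538 Y107.489
M3 S641
G01 X100.840 Y124.504 F1617
G01 X120.226 Y124.955
G01 X130.310 Y108.393
G01 X121.008 Y91.378
G01 X101.622 Y90.927
G01 X91.538 Y107.489
M5
G0 X102.718 Y55.449
M3 S684
G01 X197.357 Y85.469 F479
M5
G0 X0.000 Y0.000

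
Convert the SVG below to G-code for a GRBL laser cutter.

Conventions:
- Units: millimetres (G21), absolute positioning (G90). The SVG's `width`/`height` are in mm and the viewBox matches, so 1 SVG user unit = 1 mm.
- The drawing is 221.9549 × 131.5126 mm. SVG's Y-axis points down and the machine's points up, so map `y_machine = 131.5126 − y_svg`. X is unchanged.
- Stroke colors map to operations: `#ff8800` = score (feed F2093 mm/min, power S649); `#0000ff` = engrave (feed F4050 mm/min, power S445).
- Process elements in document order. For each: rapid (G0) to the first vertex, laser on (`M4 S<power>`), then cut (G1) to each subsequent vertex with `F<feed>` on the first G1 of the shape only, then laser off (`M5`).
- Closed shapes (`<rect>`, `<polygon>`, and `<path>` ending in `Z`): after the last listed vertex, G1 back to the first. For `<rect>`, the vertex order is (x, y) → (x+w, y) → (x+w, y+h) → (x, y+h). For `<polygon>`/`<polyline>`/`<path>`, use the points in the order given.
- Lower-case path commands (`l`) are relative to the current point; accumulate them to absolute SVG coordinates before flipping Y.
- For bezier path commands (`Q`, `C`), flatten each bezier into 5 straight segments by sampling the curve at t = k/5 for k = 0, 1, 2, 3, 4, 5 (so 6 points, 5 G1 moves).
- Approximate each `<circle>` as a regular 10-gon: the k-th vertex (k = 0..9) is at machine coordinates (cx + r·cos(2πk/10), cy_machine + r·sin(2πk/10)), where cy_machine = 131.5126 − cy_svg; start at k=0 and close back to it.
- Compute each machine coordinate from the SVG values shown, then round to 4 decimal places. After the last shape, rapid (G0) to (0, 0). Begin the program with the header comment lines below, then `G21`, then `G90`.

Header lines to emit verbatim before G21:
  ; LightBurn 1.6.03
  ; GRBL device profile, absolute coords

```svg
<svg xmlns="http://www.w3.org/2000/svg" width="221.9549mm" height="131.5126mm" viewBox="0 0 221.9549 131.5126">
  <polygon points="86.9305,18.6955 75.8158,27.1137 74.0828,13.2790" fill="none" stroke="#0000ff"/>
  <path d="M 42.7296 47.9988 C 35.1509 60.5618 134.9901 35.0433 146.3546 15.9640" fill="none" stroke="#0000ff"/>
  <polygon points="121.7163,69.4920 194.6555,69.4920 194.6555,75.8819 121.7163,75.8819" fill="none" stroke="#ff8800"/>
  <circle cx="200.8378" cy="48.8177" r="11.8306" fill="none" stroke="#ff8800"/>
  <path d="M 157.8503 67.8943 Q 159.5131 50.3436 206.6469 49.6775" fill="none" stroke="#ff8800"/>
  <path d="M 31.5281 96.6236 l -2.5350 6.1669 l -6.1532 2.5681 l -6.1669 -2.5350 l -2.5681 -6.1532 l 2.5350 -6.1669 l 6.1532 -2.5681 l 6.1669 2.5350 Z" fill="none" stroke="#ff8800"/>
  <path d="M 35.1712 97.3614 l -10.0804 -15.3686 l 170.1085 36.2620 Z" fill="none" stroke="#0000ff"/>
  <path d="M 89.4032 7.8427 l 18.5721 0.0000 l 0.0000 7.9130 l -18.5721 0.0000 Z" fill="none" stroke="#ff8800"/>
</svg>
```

viewBox `0 0 221.9549 131.5126` with mm width/height → 1 unit = 1 mm. Flip: y_m = 131.5126 − y_svg.

**Shape 1** — `<polygon>` regular polygon, stroke `#0000ff` → engrave (S445, F4050). Machine vertices: (86.9305,112.8171) → (75.8158,104.3989) → (74.0828,118.2336) → (86.9305,112.8171). Closed: final G1 returns to the first vertex.

**Shape 2** — `<path>` cubic bezier, stroke `#0000ff` → engrave (S445, F4050). Control points (SVG): P0=(42.7296,47.9988), P1=(35.1509,60.5618), P2=(134.9901,35.0433), P3=(146.3546,15.9640); sampled at t=k/5. Machine vertices: (42.7296,83.5138) → (49.5054,80.1896) → (72.6586,83.8680) → (102.7865,92.4119) → (130.4861,103.6845) → (146.3546,115.5486). Open path.

**Shape 3** — `<polygon>` rectangle, stroke `#ff8800` → score (S649, F2093). Machine vertices: (121.7163,62.0206) → (194.6555,62.0206) → (194.6555,55.6307) → (121.7163,55.6307) → (121.7163,62.0206). Closed: final G1 returns to the first vertex.

**Shape 4** — `<circle>` circle, stroke `#ff8800` → score (S649, F2093). Machine vertices: (212.6684,82.6949) → (210.4090,89.6488) → (204.4937,93.9465) → (197.1819,93.9465) → (191.2666,89.6488) → (189.0072,82.6949) → (191.2666,75.7410) → (197.1819,71.4433) → (204.4937,71.4433) → (210.4090,75.7410) → (212.6684,82.6949). Closed: final G1 returns to the first vertex.

**Shape 5** — `<path>` quadratic bezier, stroke `#ff8800` → score (S649, F2093). Control points (SVG): P0=(157.8503,67.8943), P1=(159.5131,50.3436), P2=(206.6469,49.6775); sampled at t=k/5. Machine vertices: (157.8503,63.6183) → (160.3343,69.9632) → (166.4559,74.9573) → (176.2152,78.6007) → (189.6122,80.8933) → (206.6469,81.8351). Open path.

**Shape 6** — `<path>` regular polygon, stroke `#ff8800` → score (S649, F2093). Machine vertices: (31.5281,34.8890) → (28.9931,28.7221) → (22.8399,26.1540) → (16.6730,28.6890) → (14.1049,34.8422) → (16.6399,41.0091) → (22.7931,43.5772) → (28.9600,41.0422) → (31.5281,34.8890). Closed: final G1 returns to the first vertex.

**Shape 7** — `<path>` closed polygon, stroke `#0000ff` → engrave (S445, F4050). Machine vertices: (35.1712,34.1512) → (25.0908,49.5198) → (195.1993,13.2578) → (35.1712,34.1512). Closed: final G1 returns to the first vertex.

**Shape 8** — `<path>` rectangle, stroke `#ff8800` → score (S649, F2093). Machine vertices: (89.4032,123.6699) → (107.9753,123.6699) → (107.9753,115.7569) → (89.4032,115.7569) → (89.4032,123.6699). Closed: final G1 returns to the first vertex.

; LightBurn 1.6.03
; GRBL device profile, absolute coords
G21
G90
G0 X86.9305 Y112.8171
M4 S445
G1 X75.8158 Y104.3989 F4050
G1 X74.0828 Y118.2336
G1 X86.9305 Y112.8171
M5
G0 X42.7296 Y83.5138
M4 S445
G1 X49.5054 Y80.1896 F4050
G1 X72.6586 Y83.8680
G1 X102.7865 Y92.4119
G1 X130.4861 Y103.6845
G1 X146.3546 Y115.5486
M5
G0 X121.7163 Y62.0206
M4 S649
G1 X194.6555 Y62.0206 F2093
G1 X194.6555 Y55.6307
G1 X121.7163 Y55.6307
G1 X121.7163 Y62.0206
M5
G0 X212.6684 Y82.6949
M4 S649
G1 X210.4090 Y89.6488 F2093
G1 X204.4937 Y93.9465
G1 X197.1819 Y93.9465
G1 X191.2666 Y89.6488
G1 X189.0072 Y82.6949
G1 X191.2666 Y75.7410
G1 X197.1819 Y71.4433
G1 X204.4937 Y71.4433
G1 X210.4090 Y75.7410
G1 X212.6684 Y82.6949
M5
G0 X157.8503 Y63.6183
M4 S649
G1 X160.3343 Y69.9632 F2093
G1 X166.4559 Y74.9573
G1 X176.2152 Y78.6007
G1 X189.6122 Y80.8933
G1 X206.6469 Y81.8351
M5
G0 X31.5281 Y34.8890
M4 S649
G1 X28.9931 Y28.7221 F2093
G1 X22.8399 Y26.1540
G1 X16.6730 Y28.6890
G1 X14.1049 Y34.8422
G1 X16.6399 Y41.0091
G1 X22.7931 Y43.5772
G1 X28.9600 Y41.0422
G1 X31.5281 Y34.8890
M5
G0 X35.1712 Y34.1512
M4 S445
G1 X25.0908 Y49.5198 F4050
G1 X195.1993 Y13.2578
G1 X35.1712 Y34.1512
M5
G0 X89.4032 Y123.6699
M4 S649
G1 X107.9753 Y123.6699 F2093
G1 X107.9753 Y115.7569
G1 X89.4032 Y115.7569
G1 X89.4032 Y123.6699
M5
G0 X0.0000 Y0.0000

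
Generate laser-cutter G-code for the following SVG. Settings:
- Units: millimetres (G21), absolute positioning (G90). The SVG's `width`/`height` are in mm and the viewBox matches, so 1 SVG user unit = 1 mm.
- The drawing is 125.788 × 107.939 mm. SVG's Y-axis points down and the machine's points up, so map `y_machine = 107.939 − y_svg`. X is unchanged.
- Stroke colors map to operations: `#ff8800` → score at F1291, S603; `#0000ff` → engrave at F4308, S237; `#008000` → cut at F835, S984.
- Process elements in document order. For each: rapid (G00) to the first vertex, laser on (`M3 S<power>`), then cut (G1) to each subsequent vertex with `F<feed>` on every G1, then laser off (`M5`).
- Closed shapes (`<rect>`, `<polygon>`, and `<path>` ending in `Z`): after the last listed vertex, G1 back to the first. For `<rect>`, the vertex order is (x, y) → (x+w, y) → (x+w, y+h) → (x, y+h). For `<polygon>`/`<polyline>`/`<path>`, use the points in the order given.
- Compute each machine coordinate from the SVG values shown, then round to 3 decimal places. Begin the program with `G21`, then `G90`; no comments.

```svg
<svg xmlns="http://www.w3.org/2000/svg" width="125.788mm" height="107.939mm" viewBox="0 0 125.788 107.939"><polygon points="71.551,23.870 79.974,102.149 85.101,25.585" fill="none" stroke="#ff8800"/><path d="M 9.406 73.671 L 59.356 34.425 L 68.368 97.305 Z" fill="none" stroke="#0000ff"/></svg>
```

G21
G90
G00 X71.551 Y84.069
M3 S603
G1 X79.974 Y5.790 F1291
G1 X85.101 Y82.354 F1291
G1 X71.551 Y84.069 F1291
M5
G00 X9.406 Y34.268
M3 S237
G1 X59.356 Y73.514 F4308
G1 X68.368 Y10.634 F4308
G1 X9.406 Y34.268 F4308
M5

viewBox `0 0 125.788 107.939` with mm width/height → 1 unit = 1 mm. Flip: y_m = 107.939 − y_svg.

**Shape 1** — `<polygon>` closed polygon, stroke `#ff8800` → score (S603, F1291). Machine vertices: (71.551,84.069) → (79.974,5.790) → (85.101,82.354) → (71.551,84.069). Closed: final G1 returns to the first vertex.

**Shape 2** — `<path>` regular polygon, stroke `#0000ff` → engrave (S237, F4308). Machine vertices: (9.406,34.268) → (59.356,73.514) → (68.368,10.634) → (9.406,34.268). Closed: final G1 returns to the first vertex.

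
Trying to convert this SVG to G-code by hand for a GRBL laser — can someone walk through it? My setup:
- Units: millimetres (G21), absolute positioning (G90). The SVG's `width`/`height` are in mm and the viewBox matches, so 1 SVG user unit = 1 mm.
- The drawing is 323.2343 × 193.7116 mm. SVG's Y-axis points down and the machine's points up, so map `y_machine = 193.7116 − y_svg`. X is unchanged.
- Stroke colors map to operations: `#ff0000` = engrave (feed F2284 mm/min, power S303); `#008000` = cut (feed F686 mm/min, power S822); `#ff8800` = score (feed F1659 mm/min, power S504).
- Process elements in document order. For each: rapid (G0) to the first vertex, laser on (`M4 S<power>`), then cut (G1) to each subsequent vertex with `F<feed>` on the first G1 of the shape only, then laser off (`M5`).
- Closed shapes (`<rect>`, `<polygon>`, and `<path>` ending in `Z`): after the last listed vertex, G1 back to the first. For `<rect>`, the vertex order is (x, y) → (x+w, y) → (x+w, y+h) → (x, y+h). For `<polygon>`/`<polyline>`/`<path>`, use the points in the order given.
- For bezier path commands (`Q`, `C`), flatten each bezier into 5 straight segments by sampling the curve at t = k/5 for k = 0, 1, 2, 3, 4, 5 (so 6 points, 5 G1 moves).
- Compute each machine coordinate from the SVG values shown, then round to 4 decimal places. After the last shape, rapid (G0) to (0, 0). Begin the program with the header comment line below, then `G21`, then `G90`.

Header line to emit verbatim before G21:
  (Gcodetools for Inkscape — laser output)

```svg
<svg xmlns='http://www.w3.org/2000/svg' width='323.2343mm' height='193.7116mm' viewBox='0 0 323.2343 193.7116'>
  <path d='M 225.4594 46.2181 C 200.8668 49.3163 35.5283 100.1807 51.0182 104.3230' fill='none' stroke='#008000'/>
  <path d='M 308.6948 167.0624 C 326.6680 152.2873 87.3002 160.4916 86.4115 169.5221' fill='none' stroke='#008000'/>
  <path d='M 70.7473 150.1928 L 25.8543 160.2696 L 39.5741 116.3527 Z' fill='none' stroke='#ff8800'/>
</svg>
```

Since the viewBox matches the mm dimensions, user units are millimetres directly. The only transform is the Y-flip y_m = 193.7116 − y_svg.

Shape 1 is a cubic bezier drawn with `<path>`. Its stroke #008000 means cut at S822, F686. After flipping Y the toolpath is (225.4594,147.4935) → (196.3869,140.6585) → (148.9710,126.8951) → (98.6472,110.7387) → (60.8511,96.7247) → (51.0182,89.3886).

Shape 2 is a cubic bezier drawn with `<path>`. Its stroke #008000 means cut at S822, F686. After flipping Y the toolpath is (308.6948,26.6492) → (292.5644,32.9340) → (238.4714,34.7670) → (170.2154,33.2117) → (111.5957,29.3314) → (86.4115,24.1895).

Shape 3 is a regular polygon drawn with `<path>`. Its stroke #ff8800 means score at S504, F1659. After flipping Y the toolpath is (70.7473,43.5188) → (25.8543,33.4420) → (39.5741,77.3589) → (70.7473,43.5188), returning to the start.

(Gcodetools for Inkscape — laser output)
G21
G90
G0 X225.4594 Y147.4935
M4 S822
G1 X196.3869 Y140.6585 F686
G1 X148.9710 Y126.8951
G1 X98.6472 Y110.7387
G1 X60.8511 Y96.7247
G1 X51.0182 Y89.3886
M5
G0 X308.6948 Y26.6492
M4 S822
G1 X292.5644 Y32.9340 F686
G1 X238.4714 Y34.7670
G1 X170.2154 Y33.2117
G1 X111.5957 Y29.3314
G1 X86.4115 Y24.1895
M5
G0 X70.7473 Y43.5188
M4 S504
G1 X25.8543 Y33.4420 F1659
G1 X39.5741 Y77.3589
G1 X70.7473 Y43.5188
M5
G0 X0.0000 Y0.0000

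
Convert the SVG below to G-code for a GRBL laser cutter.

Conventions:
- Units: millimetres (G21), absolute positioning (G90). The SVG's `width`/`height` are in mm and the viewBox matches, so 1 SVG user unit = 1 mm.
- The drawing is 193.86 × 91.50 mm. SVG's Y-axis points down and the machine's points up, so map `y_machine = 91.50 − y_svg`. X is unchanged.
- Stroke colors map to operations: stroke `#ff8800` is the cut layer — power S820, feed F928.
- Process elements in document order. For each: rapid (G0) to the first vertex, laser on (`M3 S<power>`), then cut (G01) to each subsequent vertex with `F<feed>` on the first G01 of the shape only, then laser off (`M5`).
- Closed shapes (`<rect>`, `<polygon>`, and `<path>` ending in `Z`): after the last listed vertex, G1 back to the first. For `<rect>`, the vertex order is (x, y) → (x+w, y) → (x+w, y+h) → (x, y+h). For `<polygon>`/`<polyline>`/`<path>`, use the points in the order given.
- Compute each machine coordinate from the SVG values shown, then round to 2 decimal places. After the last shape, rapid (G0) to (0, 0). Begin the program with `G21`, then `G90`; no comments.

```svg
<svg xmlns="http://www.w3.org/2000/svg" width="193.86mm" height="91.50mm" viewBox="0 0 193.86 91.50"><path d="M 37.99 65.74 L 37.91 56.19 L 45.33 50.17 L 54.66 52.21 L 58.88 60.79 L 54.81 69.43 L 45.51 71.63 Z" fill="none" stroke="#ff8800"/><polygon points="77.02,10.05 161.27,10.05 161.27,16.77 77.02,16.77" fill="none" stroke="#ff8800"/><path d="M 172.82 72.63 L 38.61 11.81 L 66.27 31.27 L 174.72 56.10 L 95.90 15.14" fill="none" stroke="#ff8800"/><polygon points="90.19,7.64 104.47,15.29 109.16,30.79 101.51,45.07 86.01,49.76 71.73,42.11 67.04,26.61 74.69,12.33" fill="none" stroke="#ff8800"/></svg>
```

viewBox `0 0 193.86 91.50` with mm width/height → 1 unit = 1 mm. Flip: y_m = 91.50 − y_svg.

**Shape 1** — `<path>` regular polygon, stroke `#ff8800` → cut (S820, F928). Machine vertices: (37.99,25.76) → (37.91,35.31) → (45.33,41.33) → (54.66,39.29) → (58.88,30.71) → (54.81,22.07) → (45.51,19.87) → (37.99,25.76). Closed: final G1 returns to the first vertex.

**Shape 2** — `<polygon>` rectangle, stroke `#ff8800` → cut (S820, F928). Machine vertices: (77.02,81.45) → (161.27,81.45) → (161.27,74.73) → (77.02,74.73) → (77.02,81.45). Closed: final G1 returns to the first vertex.

**Shape 3** — `<path>` open polyline, stroke `#ff8800` → cut (S820, F928). Machine vertices: (172.82,18.87) → (38.61,79.69) → (66.27,60.23) → (174.72,35.40) → (95.90,76.36). Open path.

**Shape 4** — `<polygon>` regular polygon, stroke `#ff8800` → cut (S820, F928). Machine vertices: (90.19,83.86) → (104.47,76.21) → (109.16,60.71) → (101.51,46.43) → (86.01,41.74) → (71.73,49.39) → (67.04,64.89) → (74.69,79.17) → (90.19,83.86). Closed: final G1 returns to the first vertex.

G21
G90
G0 X37.99 Y25.76
M3 S820
G01 X37.91 Y35.31 F928
G01 X45.33 Y41.33
G01 X54.66 Y39.29
G01 X58.88 Y30.71
G01 X54.81 Y22.07
G01 X45.51 Y19.87
G01 X37.99 Y25.76
M5
G0 X77.02 Y81.45
M3 S820
G01 X161.27 Y81.45 F928
G01 X161.27 Y74.73
G01 X77.02 Y74.73
G01 X77.02 Y81.45
M5
G0 X172.82 Y18.87
M3 S820
G01 X38.61 Y79.69 F928
G01 X66.27 Y60.23
G01 X174.72 Y35.40
G01 X95.90 Y76.36
M5
G0 X90.19 Y83.86
M3 S820
G01 X104.47 Y76.21 F928
G01 X109.16 Y60.71
G01 X101.51 Y46.43
G01 X86.01 Y41.74
G01 X71.73 Y49.39
G01 X67.04 Y64.89
G01 X74.69 Y79.17
G01 X90.19 Y83.86
M5
G0 X0.00 Y0.00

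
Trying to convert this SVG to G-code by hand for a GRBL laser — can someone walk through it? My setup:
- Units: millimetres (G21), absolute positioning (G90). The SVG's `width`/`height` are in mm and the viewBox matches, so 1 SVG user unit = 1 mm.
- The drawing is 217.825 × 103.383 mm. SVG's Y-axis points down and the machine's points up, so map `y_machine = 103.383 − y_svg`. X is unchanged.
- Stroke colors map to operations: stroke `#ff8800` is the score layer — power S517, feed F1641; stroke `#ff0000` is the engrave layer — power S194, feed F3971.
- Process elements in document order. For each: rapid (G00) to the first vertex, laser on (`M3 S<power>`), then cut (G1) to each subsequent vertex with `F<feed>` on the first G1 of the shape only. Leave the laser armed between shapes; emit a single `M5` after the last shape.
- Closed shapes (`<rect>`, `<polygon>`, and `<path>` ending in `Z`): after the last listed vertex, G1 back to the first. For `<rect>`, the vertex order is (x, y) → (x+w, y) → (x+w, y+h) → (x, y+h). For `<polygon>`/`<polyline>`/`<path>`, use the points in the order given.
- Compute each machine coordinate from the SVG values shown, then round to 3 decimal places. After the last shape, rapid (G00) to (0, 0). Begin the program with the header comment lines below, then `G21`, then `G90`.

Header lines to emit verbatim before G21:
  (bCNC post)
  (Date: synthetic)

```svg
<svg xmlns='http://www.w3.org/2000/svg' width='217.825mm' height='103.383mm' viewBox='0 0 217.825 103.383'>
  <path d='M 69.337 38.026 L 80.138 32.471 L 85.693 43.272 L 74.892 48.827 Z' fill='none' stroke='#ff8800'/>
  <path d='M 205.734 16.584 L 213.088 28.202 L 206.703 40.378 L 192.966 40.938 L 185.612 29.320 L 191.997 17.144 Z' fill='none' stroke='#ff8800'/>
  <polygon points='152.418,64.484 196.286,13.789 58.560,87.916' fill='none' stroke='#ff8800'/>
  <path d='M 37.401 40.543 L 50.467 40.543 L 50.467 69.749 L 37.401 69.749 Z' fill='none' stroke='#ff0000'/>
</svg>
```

(bCNC post)
(Date: synthetic)
G21
G90
G00 X69.337 Y65.357
M3 S517
G1 X80.138 Y70.912 F1641
G1 X85.693 Y60.111
G1 X74.892 Y54.556
G1 X69.337 Y65.357
G00 X205.734 Y86.799
M3 S517
G1 X213.088 Y75.181 F1641
G1 X206.703 Y63.005
G1 X192.966 Y62.445
G1 X185.612 Y74.063
G1 X191.997 Y86.239
G1 X205.734 Y86.799
G00 X152.418 Y38.899
M3 S517
G1 X196.286 Y89.594 F1641
G1 X58.560 Y15.467
G1 X152.418 Y38.899
G00 X37.401 Y62.840
M3 S194
G1 X50.467 Y62.840 F3971
G1 X50.467 Y33.634
G1 X37.401 Y33.634
G1 X37.401 Y62.840
M5
G00 X0.000 Y0.000

1 u = 1 mm; y_m = 103.383 − y.

[1] `<path>` regular polygon, #ff8800→score S517 F1641: (69.337,65.357) → (80.138,70.912) → (85.693,60.111) → (74.892,54.556) → (69.337,65.357) (closed)

[2] `<path>` regular polygon, #ff8800→score S517 F1641: (205.734,86.799) → (213.088,75.181) → (206.703,63.005) → (192.966,62.445) → (185.612,74.063) → (191.997,86.239) → (205.734,86.799) (closed)

[3] `<polygon>` closed polygon, #ff8800→score S517 F1641: (152.418,38.899) → (196.286,89.594) → (58.560,15.467) → (152.418,38.899) (closed)

[4] `<path>` rectangle, #ff0000→engrave S194 F3971: (37.401,62.840) → (50.467,62.840) → (50.467,33.634) → (37.401,33.634) → (37.401,62.840) (closed)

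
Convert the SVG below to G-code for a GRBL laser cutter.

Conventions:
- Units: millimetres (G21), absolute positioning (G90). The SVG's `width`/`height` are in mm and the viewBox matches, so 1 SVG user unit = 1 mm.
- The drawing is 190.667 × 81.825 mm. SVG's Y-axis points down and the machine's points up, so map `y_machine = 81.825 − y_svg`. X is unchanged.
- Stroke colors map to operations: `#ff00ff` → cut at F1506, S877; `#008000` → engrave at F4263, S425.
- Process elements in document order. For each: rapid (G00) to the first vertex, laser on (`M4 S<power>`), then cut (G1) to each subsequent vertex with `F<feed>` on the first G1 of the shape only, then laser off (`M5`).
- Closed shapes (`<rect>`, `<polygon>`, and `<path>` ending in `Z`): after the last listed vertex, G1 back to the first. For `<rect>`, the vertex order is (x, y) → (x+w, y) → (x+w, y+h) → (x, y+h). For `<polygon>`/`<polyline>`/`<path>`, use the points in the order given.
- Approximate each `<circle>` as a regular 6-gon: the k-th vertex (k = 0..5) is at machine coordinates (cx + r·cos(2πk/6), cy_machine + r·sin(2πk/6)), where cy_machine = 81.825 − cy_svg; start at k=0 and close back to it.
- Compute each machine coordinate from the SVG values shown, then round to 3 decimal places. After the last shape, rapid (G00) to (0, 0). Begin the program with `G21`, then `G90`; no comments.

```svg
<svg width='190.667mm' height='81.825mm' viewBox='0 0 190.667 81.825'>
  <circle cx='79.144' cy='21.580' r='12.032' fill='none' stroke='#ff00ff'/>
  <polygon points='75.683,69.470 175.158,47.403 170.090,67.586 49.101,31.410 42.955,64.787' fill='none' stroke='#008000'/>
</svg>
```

G21
G90
G00 X91.176 Y60.245
M4 S877
G1 X85.160 Y70.665 F1506
G1 X73.128 Y70.665
G1 X67.112 Y60.245
G1 X73.128 Y49.825
G1 X85.160 Y49.825
G1 X91.176 Y60.245
M5
G00 X75.683 Y12.355
M4 S425
G1 X175.158 Y34.422 F4263
G1 X170.090 Y14.239
G1 X49.101 Y50.415
G1 X42.955 Y17.038
G1 X75.683 Y12.355
M5
G00 X0.000 Y0.000

Since the viewBox matches the mm dimensions, user units are millimetres directly. The only transform is the Y-flip y_m = 81.825 − y_svg.

Shape 1 is a circle drawn with `<circle>`. Its stroke #ff00ff means cut at S877, F1506. After flipping Y the toolpath is (91.176,60.245) → (85.160,70.665) → (73.128,70.665) → (67.112,60.245) → (73.128,49.825) → (85.160,49.825) → (91.176,60.245), returning to the start.

Shape 2 is a closed polygon drawn with `<polygon>`. Its stroke #008000 means engrave at S425, F4263. After flipping Y the toolpath is (75.683,12.355) → (175.158,34.422) → (170.090,14.239) → (49.101,50.415) → (42.955,17.038) → (75.683,12.355), returning to the start.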